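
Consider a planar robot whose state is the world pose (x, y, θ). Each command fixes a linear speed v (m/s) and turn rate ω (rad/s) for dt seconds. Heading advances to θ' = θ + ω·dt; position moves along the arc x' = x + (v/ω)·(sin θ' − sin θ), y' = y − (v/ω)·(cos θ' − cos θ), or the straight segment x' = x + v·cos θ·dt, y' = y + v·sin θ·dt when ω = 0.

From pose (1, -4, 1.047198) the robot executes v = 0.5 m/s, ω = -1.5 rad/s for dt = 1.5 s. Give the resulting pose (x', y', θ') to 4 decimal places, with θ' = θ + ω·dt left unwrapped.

(1.5997, -4.0468, -1.2028)

θ' = 1.0472 + -1.5·1.5 = -1.2028
R = v/ω = 0.5/-1.5 = -0.3333
x' = 1 + -0.3333·(sin -1.2028 − sin 1.0472) = 1.5997
y' = -4 − -0.3333·(cos -1.2028 − cos 1.0472) = -4.0468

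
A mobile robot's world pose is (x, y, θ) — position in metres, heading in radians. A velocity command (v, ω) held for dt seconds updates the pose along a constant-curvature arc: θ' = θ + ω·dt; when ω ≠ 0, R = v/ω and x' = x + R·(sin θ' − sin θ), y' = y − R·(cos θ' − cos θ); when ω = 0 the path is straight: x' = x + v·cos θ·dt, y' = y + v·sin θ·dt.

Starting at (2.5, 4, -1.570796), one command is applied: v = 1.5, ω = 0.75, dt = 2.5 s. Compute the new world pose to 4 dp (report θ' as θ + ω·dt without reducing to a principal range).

θ' = -1.5708 + 0.75·2.5 = 0.3042
R = v/ω = 1.5/0.75 = 2.0000
x' = 2.5 + 2.0000·(sin 0.3042 − sin -1.5708) = 5.0991
y' = 4 − 2.0000·(cos 0.3042 − cos -1.5708) = 2.0918

(5.0991, 2.0918, 0.3042)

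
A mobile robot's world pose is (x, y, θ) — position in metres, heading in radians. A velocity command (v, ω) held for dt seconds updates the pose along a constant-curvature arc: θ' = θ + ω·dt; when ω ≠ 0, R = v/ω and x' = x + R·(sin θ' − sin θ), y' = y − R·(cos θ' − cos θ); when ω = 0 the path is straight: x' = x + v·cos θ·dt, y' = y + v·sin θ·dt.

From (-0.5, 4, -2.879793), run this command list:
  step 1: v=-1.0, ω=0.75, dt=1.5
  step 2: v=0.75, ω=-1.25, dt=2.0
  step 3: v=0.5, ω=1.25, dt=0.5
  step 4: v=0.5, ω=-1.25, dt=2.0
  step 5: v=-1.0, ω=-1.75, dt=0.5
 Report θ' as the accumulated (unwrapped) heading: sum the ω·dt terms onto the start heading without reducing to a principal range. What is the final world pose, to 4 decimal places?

step 1: θ'=-1.7548 (R=-1.3333) → pose (0.4657, 5.0440, -1.7548)
step 2: θ'=-4.2548 (R=-0.6000) → pose (-0.6624, 4.8887, -4.2548)
step 3: θ'=-3.6298 (R=0.4000) → pose (-0.8336, 5.0652, -3.6298)
step 4: θ'=-6.1298 (R=-0.4000) → pose (-0.7071, 5.8138, -6.1298)
step 5: θ'=-7.0048 (R=0.5714) → pose (-1.1719, 5.9495, -7.0048)

(-1.1719, 5.9495, -7.0048)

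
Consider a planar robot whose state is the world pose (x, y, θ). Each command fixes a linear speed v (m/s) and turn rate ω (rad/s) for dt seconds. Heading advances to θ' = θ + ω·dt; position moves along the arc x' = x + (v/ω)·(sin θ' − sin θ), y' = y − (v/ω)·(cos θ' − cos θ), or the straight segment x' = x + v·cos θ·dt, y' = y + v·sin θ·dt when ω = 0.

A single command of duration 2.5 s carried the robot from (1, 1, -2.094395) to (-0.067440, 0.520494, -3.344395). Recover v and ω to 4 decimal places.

v = 0.5000, ω = -0.5000

Δθ = -3.344395 − -2.094395 = -1.250000
ω = Δθ/dt = -1.250000/2.5 = -0.5000
R = Δx/(sin θ' − sin θ) = -1.0000
v = R·ω = -1.0000·-0.5000 = 0.5000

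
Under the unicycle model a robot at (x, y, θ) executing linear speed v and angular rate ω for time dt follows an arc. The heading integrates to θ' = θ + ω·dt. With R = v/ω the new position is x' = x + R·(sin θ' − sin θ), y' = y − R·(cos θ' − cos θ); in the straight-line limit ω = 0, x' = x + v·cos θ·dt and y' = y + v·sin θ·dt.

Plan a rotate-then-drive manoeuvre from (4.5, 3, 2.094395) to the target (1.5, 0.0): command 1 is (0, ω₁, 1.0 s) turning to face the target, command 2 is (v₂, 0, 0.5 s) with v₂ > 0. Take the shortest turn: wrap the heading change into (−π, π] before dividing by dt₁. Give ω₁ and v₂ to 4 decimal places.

ω₁ = 1.8326, v₂ = 8.4853

heading to target = atan2(0−3, 1.5−4.5) = -2.3562
Δθ = wrap(-2.3562 − 2.0944) = 1.8326; ω₁ = Δθ/dt₁ = 1.8326
distance = √((1.5−4.5)² + (0−3)²) = 4.2426; v₂ = distance/dt₂ = 8.4853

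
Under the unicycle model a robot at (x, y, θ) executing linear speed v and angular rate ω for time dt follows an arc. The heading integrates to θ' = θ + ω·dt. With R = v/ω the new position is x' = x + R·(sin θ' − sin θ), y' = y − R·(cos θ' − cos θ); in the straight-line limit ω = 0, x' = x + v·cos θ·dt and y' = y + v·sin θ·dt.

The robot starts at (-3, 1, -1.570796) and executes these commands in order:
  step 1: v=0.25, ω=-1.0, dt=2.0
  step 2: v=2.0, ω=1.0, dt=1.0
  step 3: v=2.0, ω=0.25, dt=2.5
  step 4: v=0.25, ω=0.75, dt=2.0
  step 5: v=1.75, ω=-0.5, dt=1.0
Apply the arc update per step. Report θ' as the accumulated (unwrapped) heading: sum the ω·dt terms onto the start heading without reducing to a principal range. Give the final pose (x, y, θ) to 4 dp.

step 1: θ'=-3.5708 (R=-0.2500) → pose (-3.3540, 0.7727, -3.5708)
step 2: θ'=-2.5708 (R=2.0000) → pose (-5.2669, 0.6370, -2.5708)
step 3: θ'=-1.9458 (R=8.0000) → pose (-8.3886, -3.1646, -1.9458)
step 4: θ'=-0.4458 (R=0.3333) → pose (-8.2221, -3.5874, -0.4458)
step 5: θ'=-0.9458 (R=-3.5000) → pose (-6.8929, -4.6975, -0.9458)

(-6.8929, -4.6975, -0.9458)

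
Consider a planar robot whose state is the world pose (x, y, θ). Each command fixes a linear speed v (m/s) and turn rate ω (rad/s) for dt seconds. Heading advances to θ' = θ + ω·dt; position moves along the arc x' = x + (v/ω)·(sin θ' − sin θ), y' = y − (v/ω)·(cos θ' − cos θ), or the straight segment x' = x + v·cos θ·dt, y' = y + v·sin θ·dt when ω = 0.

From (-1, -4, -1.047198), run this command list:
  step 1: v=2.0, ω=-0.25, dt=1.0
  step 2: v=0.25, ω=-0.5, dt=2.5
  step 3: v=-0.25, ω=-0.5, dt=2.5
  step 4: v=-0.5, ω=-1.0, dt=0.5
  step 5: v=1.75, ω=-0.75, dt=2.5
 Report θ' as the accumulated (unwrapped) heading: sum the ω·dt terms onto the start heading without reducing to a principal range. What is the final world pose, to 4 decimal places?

(2.1870, -3.3402, -6.1722)

step 1: θ'=-1.2972 (R=-8.0000) → pose (-0.2258, -5.8384, -1.2972)
step 2: θ'=-2.5472 (R=-0.5000) → pose (-0.4272, -6.3878, -2.5472)
step 3: θ'=-3.7972 (R=0.5000) → pose (0.1577, -6.4057, -3.7972)
step 4: θ'=-4.2972 (R=0.5000) → pose (0.3104, -6.6003, -4.2972)
step 5: θ'=-6.1722 (R=-2.3333) → pose (2.1870, -3.3402, -6.1722)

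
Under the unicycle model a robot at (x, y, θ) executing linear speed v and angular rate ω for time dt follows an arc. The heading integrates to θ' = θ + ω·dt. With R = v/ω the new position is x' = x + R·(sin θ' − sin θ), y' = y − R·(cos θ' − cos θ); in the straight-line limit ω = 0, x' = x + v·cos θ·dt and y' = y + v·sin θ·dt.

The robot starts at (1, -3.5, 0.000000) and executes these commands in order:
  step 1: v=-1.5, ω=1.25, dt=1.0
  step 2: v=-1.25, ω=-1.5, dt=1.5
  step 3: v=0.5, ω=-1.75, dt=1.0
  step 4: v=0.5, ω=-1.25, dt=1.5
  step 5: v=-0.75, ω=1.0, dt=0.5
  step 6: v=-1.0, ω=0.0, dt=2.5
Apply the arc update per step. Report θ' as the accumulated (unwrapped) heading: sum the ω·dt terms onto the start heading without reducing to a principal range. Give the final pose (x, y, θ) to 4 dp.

step 1: θ'=1.2500 (R=-1.2000) → pose (-0.1388, -4.3216, 1.2500)
step 2: θ'=-1.0000 (R=0.8333) → pose (-1.6308, -4.5091, -1.0000)
step 3: θ'=-2.7500 (R=-0.2857) → pose (-1.7622, -4.9276, -2.7500)
step 4: θ'=-4.6250 (R=-0.4000) → pose (-2.3133, -4.5927, -4.6250)
step 5: θ'=-4.1250 (R=-0.7500) → pose (-2.1905, -4.9429, -4.1250)
step 6: θ'=-4.1250 (straight) → pose (-0.8050, -7.0239, -4.1250)

(-0.8050, -7.0239, -4.1250)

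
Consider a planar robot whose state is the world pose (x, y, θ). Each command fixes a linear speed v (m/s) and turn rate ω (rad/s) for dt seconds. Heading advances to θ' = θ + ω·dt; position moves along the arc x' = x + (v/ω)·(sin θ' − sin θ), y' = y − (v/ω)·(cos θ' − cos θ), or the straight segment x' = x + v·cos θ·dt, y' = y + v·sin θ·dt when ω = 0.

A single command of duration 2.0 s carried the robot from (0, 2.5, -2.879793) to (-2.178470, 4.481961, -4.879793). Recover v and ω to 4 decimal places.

Δθ = -4.879793 − -2.879793 = -2.000000
ω = Δθ/dt = -2.000000/2.0 = -1.0000
R = Δx/(sin θ' − sin θ) = -1.7500
v = R·ω = -1.7500·-1.0000 = 1.7500

v = 1.7500, ω = -1.0000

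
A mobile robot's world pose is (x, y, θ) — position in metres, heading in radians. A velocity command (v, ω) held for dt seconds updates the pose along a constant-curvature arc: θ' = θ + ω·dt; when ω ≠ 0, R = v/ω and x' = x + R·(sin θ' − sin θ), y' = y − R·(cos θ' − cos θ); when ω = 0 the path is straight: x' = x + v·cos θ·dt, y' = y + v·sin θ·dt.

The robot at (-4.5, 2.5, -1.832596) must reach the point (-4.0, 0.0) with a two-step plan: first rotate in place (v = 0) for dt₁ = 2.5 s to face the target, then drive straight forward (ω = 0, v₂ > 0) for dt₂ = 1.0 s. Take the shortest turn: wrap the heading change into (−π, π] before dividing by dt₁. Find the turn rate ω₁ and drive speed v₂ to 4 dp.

heading to target = atan2(0−2.5, -4−-4.5) = -1.3734
Δθ = wrap(-1.3734 − -1.8326) = 0.4592; ω₁ = Δθ/dt₁ = 0.1837
distance = √((-4−-4.5)² + (0−2.5)²) = 2.5495; v₂ = distance/dt₂ = 2.5495

ω₁ = 0.1837, v₂ = 2.5495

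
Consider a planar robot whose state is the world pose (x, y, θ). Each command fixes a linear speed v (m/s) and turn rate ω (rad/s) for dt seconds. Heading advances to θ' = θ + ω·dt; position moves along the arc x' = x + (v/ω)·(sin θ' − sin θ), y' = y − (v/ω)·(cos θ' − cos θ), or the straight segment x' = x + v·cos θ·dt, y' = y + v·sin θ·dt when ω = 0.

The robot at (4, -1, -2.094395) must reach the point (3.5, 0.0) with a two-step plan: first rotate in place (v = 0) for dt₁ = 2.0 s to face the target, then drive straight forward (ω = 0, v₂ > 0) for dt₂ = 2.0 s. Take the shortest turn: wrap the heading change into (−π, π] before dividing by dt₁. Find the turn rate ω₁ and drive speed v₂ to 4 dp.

heading to target = atan2(0−-1, 3.5−4) = 2.0344
Δθ = wrap(2.0344 − -2.0944) = -2.1543; ω₁ = Δθ/dt₁ = -1.0772
distance = √((3.5−4)² + (0−-1)²) = 1.1180; v₂ = distance/dt₂ = 0.5590

ω₁ = -1.0772, v₂ = 0.5590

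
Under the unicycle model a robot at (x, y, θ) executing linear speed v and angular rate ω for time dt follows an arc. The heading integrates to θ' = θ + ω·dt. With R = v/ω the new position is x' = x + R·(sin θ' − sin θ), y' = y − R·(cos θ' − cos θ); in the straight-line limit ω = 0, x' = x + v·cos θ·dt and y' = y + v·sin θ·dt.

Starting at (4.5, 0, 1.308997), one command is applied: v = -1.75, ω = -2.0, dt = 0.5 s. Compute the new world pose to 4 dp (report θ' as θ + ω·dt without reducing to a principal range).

(3.9209, -0.6071, 0.3090)

θ' = 1.3090 + -2.0·0.5 = 0.3090
R = v/ω = -1.75/-2.0 = 0.8750
x' = 4.5 + 0.8750·(sin 0.3090 − sin 1.3090) = 3.9209
y' = 0 − 0.8750·(cos 0.3090 − cos 1.3090) = -0.6071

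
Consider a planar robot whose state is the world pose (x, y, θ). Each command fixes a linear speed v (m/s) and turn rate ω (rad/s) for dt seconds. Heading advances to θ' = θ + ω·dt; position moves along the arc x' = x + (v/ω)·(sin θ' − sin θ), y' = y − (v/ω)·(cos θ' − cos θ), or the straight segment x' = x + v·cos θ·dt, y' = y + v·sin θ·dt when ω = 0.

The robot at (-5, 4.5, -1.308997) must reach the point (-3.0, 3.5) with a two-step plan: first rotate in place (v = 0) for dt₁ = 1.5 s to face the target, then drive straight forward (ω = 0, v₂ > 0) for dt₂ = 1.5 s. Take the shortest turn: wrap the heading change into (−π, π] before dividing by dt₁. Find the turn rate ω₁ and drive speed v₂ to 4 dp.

ω₁ = 0.5636, v₂ = 1.4907

heading to target = atan2(3.5−4.5, -3−-5) = -0.4636
Δθ = wrap(-0.4636 − -1.3090) = 0.8453; ω₁ = Δθ/dt₁ = 0.5636
distance = √((-3−-5)² + (3.5−4.5)²) = 2.2361; v₂ = distance/dt₂ = 1.4907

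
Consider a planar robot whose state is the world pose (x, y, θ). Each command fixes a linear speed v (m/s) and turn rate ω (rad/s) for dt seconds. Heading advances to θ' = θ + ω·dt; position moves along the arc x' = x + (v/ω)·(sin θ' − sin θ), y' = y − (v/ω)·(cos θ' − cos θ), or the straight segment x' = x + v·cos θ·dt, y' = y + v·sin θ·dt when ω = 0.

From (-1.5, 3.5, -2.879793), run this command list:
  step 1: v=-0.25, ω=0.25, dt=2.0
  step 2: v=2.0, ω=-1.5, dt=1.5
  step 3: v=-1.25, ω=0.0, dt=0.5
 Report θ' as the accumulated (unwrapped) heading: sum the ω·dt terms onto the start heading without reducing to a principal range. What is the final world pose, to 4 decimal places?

(-3.2661, 3.9743, -4.6298)

step 1: θ'=-2.3798 (R=-1.0000) → pose (-1.0686, 3.7423, -2.3798)
step 2: θ'=-4.6298 (R=-1.3333) → pose (-3.3177, 4.5971, -4.6298)
step 3: θ'=-4.6298 (straight) → pose (-3.2661, 3.9743, -4.6298)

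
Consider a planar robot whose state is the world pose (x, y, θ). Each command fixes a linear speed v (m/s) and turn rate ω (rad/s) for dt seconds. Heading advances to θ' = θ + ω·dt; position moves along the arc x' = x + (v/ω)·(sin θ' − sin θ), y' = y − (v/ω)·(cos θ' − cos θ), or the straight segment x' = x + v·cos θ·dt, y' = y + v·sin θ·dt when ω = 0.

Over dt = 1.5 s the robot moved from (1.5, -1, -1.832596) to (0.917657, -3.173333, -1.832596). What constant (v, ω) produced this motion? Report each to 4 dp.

Δθ = -1.832596 − -1.832596 = 0.000000
ω = Δθ/dt = 0.000000/1.5 = 0.0000
ω = 0 → v = (Δx·cos θ + Δy·sin θ)/dt = 1.5000

v = 1.5000, ω = 0.0000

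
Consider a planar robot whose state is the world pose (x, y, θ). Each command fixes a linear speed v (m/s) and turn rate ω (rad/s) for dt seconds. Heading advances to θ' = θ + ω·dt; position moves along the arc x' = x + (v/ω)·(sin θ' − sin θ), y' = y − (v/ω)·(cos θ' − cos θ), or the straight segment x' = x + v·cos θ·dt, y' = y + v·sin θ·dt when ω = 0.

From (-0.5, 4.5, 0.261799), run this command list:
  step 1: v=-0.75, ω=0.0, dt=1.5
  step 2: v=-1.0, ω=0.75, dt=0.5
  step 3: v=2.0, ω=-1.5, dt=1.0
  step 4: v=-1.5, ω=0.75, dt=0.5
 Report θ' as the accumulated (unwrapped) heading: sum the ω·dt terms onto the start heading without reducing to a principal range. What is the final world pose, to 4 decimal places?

(-0.8101, 4.2539, -0.4882)

step 1: θ'=0.2618 (straight) → pose (-1.5867, 4.2088, 0.2618)
step 2: θ'=0.6368 (R=-1.3333) → pose (-2.0344, 3.9929, 0.6368)
step 3: θ'=-0.8632 (R=-1.3333) → pose (-0.2283, 3.7876, -0.8632)
step 4: θ'=-0.4882 (R=-2.0000) → pose (-0.8101, 4.2539, -0.4882)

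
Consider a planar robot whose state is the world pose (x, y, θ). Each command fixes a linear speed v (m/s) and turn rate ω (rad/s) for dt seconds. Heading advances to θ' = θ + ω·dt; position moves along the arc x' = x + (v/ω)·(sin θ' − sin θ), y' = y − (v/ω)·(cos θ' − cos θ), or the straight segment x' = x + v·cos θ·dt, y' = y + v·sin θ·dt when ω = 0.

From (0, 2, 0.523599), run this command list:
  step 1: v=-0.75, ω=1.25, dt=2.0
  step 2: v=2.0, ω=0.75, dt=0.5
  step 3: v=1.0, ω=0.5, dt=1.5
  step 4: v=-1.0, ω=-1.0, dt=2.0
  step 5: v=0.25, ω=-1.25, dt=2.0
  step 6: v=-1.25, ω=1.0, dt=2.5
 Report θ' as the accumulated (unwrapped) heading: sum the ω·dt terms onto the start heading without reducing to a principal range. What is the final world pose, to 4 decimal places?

(-1.5026, -1.5975, 2.1486)

step 1: θ'=3.0236 (R=-0.6000) → pose (0.2294, 0.8846, 3.0236)
step 2: θ'=3.3986 (R=2.6667) → pose (-0.7624, 0.8155, 3.3986)
step 3: θ'=4.1486 (R=2.0000) → pose (-1.9445, -0.0500, 4.1486)
step 4: θ'=2.1486 (R=1.0000) → pose (-0.2616, -0.0382, 2.1486)
step 5: θ'=-0.3514 (R=-0.2000) → pose (-0.0252, 0.2588, -0.3514)
step 6: θ'=2.1486 (R=-1.2500) → pose (-1.5026, -1.5975, 2.1486)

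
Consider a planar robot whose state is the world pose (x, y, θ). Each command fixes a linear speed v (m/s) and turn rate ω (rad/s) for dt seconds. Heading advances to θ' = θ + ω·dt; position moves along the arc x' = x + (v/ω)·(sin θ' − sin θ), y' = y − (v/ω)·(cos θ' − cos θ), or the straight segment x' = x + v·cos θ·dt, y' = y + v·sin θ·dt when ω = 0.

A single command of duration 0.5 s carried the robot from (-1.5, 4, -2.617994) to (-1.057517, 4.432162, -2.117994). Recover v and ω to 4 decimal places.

Δθ = -2.117994 − -2.617994 = 0.500000
ω = Δθ/dt = 0.500000/0.5 = 1.0000
R = Δx/(sin θ' − sin θ) = -1.2500
v = R·ω = -1.2500·1.0000 = -1.2500

v = -1.2500, ω = 1.0000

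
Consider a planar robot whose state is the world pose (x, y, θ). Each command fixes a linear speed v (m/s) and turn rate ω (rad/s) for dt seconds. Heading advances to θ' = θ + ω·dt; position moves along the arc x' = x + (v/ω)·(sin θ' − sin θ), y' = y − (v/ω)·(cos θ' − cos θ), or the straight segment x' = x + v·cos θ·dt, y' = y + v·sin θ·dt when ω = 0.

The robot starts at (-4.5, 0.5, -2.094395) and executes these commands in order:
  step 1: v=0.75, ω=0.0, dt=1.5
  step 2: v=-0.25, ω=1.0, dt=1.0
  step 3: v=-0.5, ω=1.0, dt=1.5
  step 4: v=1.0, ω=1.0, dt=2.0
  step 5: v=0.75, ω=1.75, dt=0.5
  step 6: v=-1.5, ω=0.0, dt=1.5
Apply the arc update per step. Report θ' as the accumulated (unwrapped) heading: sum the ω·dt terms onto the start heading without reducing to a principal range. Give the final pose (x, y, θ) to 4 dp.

step 1: θ'=-2.0944 (straight) → pose (-5.0625, -0.4743, -2.0944)
step 2: θ'=-1.0944 (R=-0.2500) → pose (-5.0568, -0.2346, -1.0944)
step 3: θ'=0.4056 (R=-0.5000) → pose (-5.6985, -0.0045, 0.4056)
step 4: θ'=2.4056 (R=1.0000) → pose (-5.4217, 1.6555, 2.4056)
step 5: θ'=3.2806 (R=0.4286) → pose (-5.7688, 1.7623, 3.2806)
step 6: θ'=3.2806 (straight) → pose (-3.5405, 2.0741, 3.2806)

(-3.5405, 2.0741, 3.2806)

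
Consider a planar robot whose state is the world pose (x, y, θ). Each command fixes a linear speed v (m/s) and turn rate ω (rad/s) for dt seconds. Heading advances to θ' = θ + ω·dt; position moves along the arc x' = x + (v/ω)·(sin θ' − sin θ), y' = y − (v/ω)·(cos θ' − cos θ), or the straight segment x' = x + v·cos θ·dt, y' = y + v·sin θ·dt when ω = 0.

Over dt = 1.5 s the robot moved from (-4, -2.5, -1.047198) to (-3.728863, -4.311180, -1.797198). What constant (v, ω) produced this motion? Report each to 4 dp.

Δθ = -1.797198 − -1.047198 = -0.750000
ω = Δθ/dt = -0.750000/1.5 = -0.5000
R = −Δy/(cos θ' − cos θ) = -2.5000
v = R·ω = -2.5000·-0.5000 = 1.2500

v = 1.2500, ω = -0.5000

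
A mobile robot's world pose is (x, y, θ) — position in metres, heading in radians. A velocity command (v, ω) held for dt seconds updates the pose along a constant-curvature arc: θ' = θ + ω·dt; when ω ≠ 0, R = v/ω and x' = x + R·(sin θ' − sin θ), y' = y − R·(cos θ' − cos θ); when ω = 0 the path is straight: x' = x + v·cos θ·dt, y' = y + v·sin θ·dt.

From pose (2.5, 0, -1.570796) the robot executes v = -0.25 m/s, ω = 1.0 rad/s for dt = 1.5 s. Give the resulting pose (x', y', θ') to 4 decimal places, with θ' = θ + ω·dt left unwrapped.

θ' = -1.5708 + 1.0·1.5 = -0.0708
R = v/ω = -0.25/1.0 = -0.2500
x' = 2.5 + -0.2500·(sin -0.0708 − sin -1.5708) = 2.2677
y' = 0 − -0.2500·(cos -0.0708 − cos -1.5708) = 0.2494

(2.2677, 0.2494, -0.0708)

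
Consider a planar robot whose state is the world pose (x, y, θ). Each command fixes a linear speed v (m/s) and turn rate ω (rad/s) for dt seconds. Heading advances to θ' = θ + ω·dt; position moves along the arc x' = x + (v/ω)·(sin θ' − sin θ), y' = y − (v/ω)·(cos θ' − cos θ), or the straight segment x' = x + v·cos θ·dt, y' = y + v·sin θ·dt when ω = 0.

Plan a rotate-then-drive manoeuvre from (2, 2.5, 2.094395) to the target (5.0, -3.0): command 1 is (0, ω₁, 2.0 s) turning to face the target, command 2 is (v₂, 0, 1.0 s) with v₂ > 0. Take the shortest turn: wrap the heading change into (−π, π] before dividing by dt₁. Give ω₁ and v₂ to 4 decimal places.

heading to target = atan2(-3−2.5, 5−2) = -1.0714
Δθ = wrap(-1.0714 − 2.0944) = 3.1173; ω₁ = Δθ/dt₁ = 1.5587
distance = √((5−2)² + (-3−2.5)²) = 6.2650; v₂ = distance/dt₂ = 6.2650

ω₁ = 1.5587, v₂ = 6.2650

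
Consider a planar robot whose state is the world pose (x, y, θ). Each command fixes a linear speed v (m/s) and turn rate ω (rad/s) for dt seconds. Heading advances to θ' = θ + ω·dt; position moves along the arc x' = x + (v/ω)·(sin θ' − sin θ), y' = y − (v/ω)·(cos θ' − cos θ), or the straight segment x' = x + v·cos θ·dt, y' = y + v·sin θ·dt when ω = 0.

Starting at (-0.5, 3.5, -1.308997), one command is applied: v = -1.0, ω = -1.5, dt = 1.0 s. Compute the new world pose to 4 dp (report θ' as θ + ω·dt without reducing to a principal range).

(-0.0737, 4.3027, -2.8090)

θ' = -1.3090 + -1.5·1.0 = -2.8090
R = v/ω = -1.0/-1.5 = 0.6667
x' = -0.5 + 0.6667·(sin -2.8090 − sin -1.3090) = -0.0737
y' = 3.5 − 0.6667·(cos -2.8090 − cos -1.3090) = 4.3027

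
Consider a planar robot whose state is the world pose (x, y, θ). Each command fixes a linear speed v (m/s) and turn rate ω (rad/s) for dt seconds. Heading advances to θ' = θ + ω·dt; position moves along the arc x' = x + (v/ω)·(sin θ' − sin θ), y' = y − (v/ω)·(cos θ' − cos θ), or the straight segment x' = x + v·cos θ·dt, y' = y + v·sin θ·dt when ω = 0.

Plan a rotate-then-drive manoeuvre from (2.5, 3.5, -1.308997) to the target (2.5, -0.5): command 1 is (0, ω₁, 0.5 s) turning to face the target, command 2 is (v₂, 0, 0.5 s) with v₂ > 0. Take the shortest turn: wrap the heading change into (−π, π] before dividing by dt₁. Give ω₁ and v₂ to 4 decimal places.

heading to target = atan2(-0.5−3.5, 2.5−2.5) = -1.5708
Δθ = wrap(-1.5708 − -1.3090) = -0.2618; ω₁ = Δθ/dt₁ = -0.5236
distance = √((2.5−2.5)² + (-0.5−3.5)²) = 4.0000; v₂ = distance/dt₂ = 8.0000

ω₁ = -0.5236, v₂ = 8.0000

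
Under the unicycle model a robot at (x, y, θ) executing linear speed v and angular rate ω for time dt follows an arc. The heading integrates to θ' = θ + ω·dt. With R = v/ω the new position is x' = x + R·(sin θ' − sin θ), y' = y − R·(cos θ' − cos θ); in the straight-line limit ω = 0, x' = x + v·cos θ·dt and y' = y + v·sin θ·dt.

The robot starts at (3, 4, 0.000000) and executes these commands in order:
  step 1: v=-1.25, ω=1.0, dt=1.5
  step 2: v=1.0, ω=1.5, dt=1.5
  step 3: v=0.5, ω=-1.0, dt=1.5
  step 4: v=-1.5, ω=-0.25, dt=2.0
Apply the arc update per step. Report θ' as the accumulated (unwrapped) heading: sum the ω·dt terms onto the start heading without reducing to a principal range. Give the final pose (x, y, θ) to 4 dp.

step 1: θ'=1.5000 (R=-1.2500) → pose (1.7531, 2.8384, 1.5000)
step 2: θ'=3.7500 (R=0.6667) → pose (0.7071, 3.4326, 3.7500)
step 3: θ'=2.2500 (R=-0.5000) → pose (0.0323, 3.5288, 2.2500)
step 4: θ'=1.7500 (R=6.0000) → pose (1.2678, 0.8292, 1.7500)

(1.2678, 0.8292, 1.7500)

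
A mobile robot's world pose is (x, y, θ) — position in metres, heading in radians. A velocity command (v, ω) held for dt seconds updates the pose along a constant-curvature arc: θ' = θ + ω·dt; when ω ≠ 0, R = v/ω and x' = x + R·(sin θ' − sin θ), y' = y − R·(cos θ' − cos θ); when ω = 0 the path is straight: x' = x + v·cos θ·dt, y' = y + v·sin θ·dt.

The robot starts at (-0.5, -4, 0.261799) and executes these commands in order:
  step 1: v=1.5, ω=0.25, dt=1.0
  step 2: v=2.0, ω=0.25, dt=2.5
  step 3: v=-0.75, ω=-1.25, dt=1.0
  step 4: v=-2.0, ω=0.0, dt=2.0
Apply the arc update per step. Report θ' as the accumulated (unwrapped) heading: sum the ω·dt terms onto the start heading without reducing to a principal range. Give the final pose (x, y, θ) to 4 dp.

step 1: θ'=0.5118 (R=6.0000) → pose (0.8856, -3.4356, 0.5118)
step 2: θ'=1.1368 (R=8.0000) → pose (4.2259, 0.1753, 1.1368)
step 3: θ'=-0.1132 (R=0.6000) → pose (3.6138, -0.1686, -0.1132)
step 4: θ'=-0.1132 (straight) → pose (-0.3606, 0.2833, -0.1132)

(-0.3606, 0.2833, -0.1132)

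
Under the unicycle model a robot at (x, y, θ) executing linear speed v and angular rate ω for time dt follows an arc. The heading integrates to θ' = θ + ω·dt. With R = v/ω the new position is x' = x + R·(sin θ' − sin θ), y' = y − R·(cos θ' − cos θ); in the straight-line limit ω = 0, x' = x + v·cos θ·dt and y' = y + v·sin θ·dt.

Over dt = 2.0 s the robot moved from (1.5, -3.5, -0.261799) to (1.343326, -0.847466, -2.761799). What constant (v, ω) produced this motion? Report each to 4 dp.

v = -1.7500, ω = -1.2500

Δθ = -2.761799 − -0.261799 = -2.500000
ω = Δθ/dt = -2.500000/2.0 = -1.2500
R = −Δy/(cos θ' − cos θ) = 1.4000
v = R·ω = 1.4000·-1.2500 = -1.7500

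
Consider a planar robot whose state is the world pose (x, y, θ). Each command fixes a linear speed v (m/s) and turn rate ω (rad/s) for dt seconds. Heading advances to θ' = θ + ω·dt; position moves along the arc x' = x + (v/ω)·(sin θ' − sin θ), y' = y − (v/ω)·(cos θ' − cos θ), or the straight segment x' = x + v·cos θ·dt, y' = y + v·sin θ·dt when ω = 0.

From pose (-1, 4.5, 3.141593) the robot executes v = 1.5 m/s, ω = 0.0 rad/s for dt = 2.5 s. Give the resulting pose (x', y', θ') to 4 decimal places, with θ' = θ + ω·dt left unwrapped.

θ' = 3.1416 + 0.0·2.5 = 3.1416
ω = 0 → straight: x' = -1 + 1.5·cos(3.1416)·2.5 = -4.7500
y' = 4.5 + 1.5·sin(3.1416)·2.5 = 4.5000

(-4.7500, 4.5000, 3.1416)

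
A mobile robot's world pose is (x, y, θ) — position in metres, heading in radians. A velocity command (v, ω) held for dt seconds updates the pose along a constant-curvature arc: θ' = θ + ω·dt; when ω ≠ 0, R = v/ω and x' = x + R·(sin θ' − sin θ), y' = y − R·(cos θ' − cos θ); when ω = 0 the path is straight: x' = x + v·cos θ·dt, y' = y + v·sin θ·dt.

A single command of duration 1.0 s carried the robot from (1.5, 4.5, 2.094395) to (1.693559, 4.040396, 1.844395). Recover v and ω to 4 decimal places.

Δθ = 1.844395 − 2.094395 = -0.250000
ω = Δθ/dt = -0.250000/1.0 = -0.2500
R = −Δy/(cos θ' − cos θ) = 2.0000
v = R·ω = 2.0000·-0.2500 = -0.5000

v = -0.5000, ω = -0.2500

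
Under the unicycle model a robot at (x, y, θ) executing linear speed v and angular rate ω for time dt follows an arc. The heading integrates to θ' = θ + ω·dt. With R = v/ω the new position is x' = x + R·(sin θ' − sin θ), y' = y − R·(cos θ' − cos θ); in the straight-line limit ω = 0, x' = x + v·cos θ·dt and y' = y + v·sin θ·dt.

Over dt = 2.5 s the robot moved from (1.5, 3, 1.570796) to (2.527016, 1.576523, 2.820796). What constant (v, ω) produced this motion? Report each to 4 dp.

Δθ = 2.820796 − 1.570796 = 1.250000
ω = Δθ/dt = 1.250000/2.5 = 0.5000
R = −Δy/(cos θ' − cos θ) = -1.5000
v = R·ω = -1.5000·0.5000 = -0.7500

v = -0.7500, ω = 0.5000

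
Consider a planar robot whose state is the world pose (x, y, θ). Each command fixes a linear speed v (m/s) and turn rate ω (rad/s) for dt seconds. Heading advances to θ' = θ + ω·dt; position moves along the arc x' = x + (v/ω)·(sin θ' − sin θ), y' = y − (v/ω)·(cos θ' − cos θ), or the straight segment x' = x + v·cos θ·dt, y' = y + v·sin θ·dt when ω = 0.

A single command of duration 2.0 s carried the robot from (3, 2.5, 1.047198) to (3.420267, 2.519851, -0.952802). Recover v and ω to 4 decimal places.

v = 0.2500, ω = -1.0000

Δθ = -0.952802 − 1.047198 = -2.000000
ω = Δθ/dt = -2.000000/2.0 = -1.0000
R = Δx/(sin θ' − sin θ) = -0.2500
v = R·ω = -0.2500·-1.0000 = 0.2500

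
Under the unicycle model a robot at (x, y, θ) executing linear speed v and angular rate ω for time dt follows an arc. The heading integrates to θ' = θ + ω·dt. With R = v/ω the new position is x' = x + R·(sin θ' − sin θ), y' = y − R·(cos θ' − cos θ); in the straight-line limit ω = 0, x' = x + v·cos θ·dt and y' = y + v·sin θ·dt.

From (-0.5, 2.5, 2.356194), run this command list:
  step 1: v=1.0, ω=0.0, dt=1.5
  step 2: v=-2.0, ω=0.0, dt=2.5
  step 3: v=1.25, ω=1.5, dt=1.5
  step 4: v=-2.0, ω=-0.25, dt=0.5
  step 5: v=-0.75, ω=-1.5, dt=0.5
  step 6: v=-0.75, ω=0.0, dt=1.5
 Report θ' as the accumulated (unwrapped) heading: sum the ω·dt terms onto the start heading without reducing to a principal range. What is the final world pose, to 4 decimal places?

step 1: θ'=2.3562 (straight) → pose (-1.5607, 3.5607, 2.3562)
step 2: θ'=2.3562 (straight) → pose (1.9749, 0.0251, 2.3562)
step 3: θ'=4.6062 (R=0.8333) → pose (0.5570, -0.4758, 4.6062)
step 4: θ'=4.4812 (R=8.0000) → pose (0.7248, 0.5094, 4.4812)
step 5: θ'=3.7312 (R=0.5000) → pose (0.9334, 0.8104, 3.7312)
step 6: θ'=3.7312 (straight) → pose (1.8685, 1.4359, 3.7312)

(1.8685, 1.4359, 3.7312)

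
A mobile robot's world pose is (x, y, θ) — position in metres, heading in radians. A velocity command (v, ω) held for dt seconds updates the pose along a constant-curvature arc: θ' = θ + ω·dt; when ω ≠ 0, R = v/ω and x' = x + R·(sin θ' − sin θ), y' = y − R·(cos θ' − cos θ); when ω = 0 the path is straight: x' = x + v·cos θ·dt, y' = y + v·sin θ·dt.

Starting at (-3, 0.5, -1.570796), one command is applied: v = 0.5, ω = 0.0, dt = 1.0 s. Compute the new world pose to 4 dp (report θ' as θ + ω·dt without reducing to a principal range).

(-3.0000, 0.0000, -1.5708)

θ' = -1.5708 + 0.0·1.0 = -1.5708
ω = 0 → straight: x' = -3 + 0.5·cos(-1.5708)·1.0 = -3.0000
y' = 0.5 + 0.5·sin(-1.5708)·1.0 = 0.0000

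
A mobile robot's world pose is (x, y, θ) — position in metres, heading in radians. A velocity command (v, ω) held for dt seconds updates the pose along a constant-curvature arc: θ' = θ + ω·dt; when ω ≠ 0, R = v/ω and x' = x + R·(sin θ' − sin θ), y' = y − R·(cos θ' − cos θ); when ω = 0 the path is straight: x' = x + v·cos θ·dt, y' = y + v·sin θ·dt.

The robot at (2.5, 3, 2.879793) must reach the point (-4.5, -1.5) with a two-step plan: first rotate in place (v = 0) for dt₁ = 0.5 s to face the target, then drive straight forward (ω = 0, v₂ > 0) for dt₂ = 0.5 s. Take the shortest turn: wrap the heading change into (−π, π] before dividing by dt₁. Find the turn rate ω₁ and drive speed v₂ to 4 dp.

heading to target = atan2(-1.5−3, -4.5−2.5) = -2.5703
Δθ = wrap(-2.5703 − 2.8798) = 0.8331; ω₁ = Δθ/dt₁ = 1.6663
distance = √((-4.5−2.5)² + (-1.5−3)²) = 8.3217; v₂ = distance/dt₂ = 16.6433

ω₁ = 1.6663, v₂ = 16.6433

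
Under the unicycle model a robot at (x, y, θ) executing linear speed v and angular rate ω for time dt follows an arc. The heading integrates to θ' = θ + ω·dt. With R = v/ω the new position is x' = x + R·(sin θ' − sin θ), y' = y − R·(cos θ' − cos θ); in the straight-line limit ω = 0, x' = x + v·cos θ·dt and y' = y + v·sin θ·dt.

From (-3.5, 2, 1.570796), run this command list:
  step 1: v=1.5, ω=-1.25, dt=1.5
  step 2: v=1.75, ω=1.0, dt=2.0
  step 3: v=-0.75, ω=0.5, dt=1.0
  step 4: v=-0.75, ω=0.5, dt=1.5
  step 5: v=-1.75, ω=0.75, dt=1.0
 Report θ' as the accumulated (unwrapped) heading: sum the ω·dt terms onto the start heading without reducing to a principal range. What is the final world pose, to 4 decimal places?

step 1: θ'=-0.3042 (R=-1.2000) → pose (-1.9406, 3.1449, -0.3042)
step 2: θ'=1.6958 (R=1.7500) → pose (0.3200, 5.0327, 1.6958)
step 3: θ'=2.1958 (R=-1.5000) → pose (0.5918, 4.3421, 2.1958)
step 4: θ'=2.9458 (R=-1.5000) → pose (1.5164, 3.7484, 2.9458)
step 5: θ'=3.6958 (R=-2.3333) → pose (3.1983, 4.0531, 3.6958)

(3.1983, 4.0531, 3.6958)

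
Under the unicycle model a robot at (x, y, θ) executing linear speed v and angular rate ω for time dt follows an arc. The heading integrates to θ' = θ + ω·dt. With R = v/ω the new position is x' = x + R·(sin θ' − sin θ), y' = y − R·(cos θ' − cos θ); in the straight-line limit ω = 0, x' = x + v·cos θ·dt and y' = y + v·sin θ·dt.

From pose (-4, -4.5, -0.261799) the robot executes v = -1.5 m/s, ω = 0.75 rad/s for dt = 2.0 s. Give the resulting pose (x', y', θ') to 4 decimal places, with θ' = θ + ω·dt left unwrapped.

(-6.4080, -5.7789, 1.2382)

θ' = -0.2618 + 0.75·2.0 = 1.2382
R = v/ω = -1.5/0.75 = -2.0000
x' = -4 + -2.0000·(sin 1.2382 − sin -0.2618) = -6.4080
y' = -4.5 − -2.0000·(cos 1.2382 − cos -0.2618) = -5.7789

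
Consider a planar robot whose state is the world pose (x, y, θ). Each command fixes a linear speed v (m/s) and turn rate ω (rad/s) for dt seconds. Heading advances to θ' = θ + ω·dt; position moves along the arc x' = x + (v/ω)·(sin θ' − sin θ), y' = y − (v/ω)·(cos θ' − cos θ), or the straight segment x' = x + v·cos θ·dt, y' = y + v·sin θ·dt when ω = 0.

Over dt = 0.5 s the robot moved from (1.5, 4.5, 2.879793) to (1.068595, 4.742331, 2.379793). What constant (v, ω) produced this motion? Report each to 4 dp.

Δθ = 2.379793 − 2.879793 = -0.500000
ω = Δθ/dt = -0.500000/0.5 = -1.0000
R = Δx/(sin θ' − sin θ) = -1.0000
v = R·ω = -1.0000·-1.0000 = 1.0000

v = 1.0000, ω = -1.0000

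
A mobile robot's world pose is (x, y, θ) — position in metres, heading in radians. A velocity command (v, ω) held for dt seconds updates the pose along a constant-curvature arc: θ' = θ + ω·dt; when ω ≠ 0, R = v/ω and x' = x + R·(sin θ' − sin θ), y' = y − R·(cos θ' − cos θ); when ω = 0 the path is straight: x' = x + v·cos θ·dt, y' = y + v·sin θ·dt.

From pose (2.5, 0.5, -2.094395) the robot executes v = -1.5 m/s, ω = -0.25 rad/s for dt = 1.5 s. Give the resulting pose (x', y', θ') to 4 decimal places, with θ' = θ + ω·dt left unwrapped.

(3.9599, 2.1947, -2.4694)

θ' = -2.0944 + -0.25·1.5 = -2.4694
R = v/ω = -1.5/-0.25 = 6.0000
x' = 2.5 + 6.0000·(sin -2.4694 − sin -2.0944) = 3.9599
y' = 0.5 − 6.0000·(cos -2.4694 − cos -2.0944) = 2.1947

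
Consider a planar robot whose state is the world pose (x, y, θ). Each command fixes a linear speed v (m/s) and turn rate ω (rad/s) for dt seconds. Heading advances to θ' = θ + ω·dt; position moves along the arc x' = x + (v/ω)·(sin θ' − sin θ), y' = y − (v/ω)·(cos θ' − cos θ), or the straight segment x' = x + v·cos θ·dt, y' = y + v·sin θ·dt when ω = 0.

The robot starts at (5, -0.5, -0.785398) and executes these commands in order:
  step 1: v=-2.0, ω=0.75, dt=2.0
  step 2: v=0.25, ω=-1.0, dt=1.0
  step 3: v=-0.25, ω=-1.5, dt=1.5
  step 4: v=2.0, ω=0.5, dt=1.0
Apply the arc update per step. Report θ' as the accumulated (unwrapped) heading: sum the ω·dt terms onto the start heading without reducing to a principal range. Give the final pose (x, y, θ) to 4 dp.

(0.2560, -1.5184, -2.0354)

step 1: θ'=0.7146 (R=-2.6667) → pose (1.3669, -0.3713, 0.7146)
step 2: θ'=-0.2854 (R=-0.2500) → pose (1.6011, -0.3203, -0.2854)
step 3: θ'=-2.5354 (R=0.1667) → pose (1.5531, -0.0234, -2.5354)
step 4: θ'=-2.0354 (R=4.0000) → pose (0.2560, -1.5184, -2.0354)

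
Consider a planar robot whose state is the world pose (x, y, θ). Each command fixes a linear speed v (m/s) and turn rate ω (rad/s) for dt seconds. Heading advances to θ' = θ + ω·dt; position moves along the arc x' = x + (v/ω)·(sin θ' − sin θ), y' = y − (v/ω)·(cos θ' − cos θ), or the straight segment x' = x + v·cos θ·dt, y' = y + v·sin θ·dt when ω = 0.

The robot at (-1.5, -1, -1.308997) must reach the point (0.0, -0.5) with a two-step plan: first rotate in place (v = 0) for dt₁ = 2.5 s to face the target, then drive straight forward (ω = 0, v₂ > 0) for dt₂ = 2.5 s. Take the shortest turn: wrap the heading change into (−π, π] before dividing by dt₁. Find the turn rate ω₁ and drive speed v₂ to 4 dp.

ω₁ = 0.6523, v₂ = 0.6325

heading to target = atan2(-0.5−-1, 0−-1.5) = 0.3218
Δθ = wrap(0.3218 − -1.3090) = 1.6307; ω₁ = Δθ/dt₁ = 0.6523
distance = √((0−-1.5)² + (-0.5−-1)²) = 1.5811; v₂ = distance/dt₂ = 0.6325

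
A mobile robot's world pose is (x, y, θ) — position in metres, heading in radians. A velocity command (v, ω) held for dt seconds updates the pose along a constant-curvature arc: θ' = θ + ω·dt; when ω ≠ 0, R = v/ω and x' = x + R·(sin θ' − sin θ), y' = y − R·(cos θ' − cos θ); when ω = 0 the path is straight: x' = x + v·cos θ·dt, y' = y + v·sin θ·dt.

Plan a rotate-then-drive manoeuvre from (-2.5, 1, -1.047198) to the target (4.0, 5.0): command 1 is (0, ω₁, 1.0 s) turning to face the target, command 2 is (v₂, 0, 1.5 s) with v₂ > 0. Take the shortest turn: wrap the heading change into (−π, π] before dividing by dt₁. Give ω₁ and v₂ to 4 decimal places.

ω₁ = 1.5989, v₂ = 5.0881

heading to target = atan2(5−1, 4−-2.5) = 0.5517
Δθ = wrap(0.5517 − -1.0472) = 1.5989; ω₁ = Δθ/dt₁ = 1.5989
distance = √((4−-2.5)² + (5−1)²) = 7.6322; v₂ = distance/dt₂ = 5.0881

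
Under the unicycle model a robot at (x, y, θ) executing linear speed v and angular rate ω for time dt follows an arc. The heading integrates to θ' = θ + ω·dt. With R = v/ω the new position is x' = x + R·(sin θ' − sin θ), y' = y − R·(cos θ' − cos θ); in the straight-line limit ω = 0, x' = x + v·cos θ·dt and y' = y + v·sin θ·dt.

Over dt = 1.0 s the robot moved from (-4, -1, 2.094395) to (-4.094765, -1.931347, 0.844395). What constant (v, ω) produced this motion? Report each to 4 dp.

v = -1.0000, ω = -1.2500

Δθ = 0.844395 − 2.094395 = -1.250000
ω = Δθ/dt = -1.250000/1.0 = -1.2500
R = −Δy/(cos θ' − cos θ) = 0.8000
v = R·ω = 0.8000·-1.2500 = -1.0000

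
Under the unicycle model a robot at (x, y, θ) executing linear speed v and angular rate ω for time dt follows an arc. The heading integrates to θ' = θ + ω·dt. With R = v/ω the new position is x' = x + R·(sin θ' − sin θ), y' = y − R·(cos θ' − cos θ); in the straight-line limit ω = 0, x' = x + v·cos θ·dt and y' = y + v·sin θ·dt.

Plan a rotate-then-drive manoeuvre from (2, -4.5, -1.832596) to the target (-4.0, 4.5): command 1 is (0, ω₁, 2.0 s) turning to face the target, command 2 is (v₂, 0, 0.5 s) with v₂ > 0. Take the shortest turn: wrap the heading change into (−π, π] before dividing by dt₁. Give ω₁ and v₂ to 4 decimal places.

ω₁ = -1.1459, v₂ = 21.6333

heading to target = atan2(4.5−-4.5, -4−2) = 2.1588
Δθ = wrap(2.1588 − -1.8326) = -2.2918; ω₁ = Δθ/dt₁ = -1.1459
distance = √((-4−2)² + (4.5−-4.5)²) = 10.8167; v₂ = distance/dt₂ = 21.6333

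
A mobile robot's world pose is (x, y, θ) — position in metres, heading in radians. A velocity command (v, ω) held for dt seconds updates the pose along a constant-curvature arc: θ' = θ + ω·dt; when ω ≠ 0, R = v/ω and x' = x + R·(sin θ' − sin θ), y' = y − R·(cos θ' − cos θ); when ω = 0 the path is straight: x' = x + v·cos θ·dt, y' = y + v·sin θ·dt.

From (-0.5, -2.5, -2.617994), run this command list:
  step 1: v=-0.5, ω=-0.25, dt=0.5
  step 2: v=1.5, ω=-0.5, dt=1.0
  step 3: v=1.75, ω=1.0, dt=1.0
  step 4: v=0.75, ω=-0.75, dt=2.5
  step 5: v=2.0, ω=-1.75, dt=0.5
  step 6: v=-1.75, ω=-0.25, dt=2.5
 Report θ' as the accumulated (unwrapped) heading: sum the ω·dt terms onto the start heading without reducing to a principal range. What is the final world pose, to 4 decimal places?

step 1: θ'=-2.7430 (R=2.0000) → pose (-0.2763, -2.3888, -2.7430)
step 2: θ'=-3.2430 (R=-3.0000) → pose (-1.7443, -2.6086, -3.2430)
step 3: θ'=-2.2430 (R=1.7500) → pose (-3.2908, -3.2599, -2.2430)
step 4: θ'=-4.1180 (R=-1.0000) → pose (-4.9017, -3.1972, -4.1180)
step 5: θ'=-4.9930 (R=-1.1429) → pose (-5.0530, -2.2407, -4.9930)
step 6: θ'=-5.6180 (R=7.0000) → pose (-7.4588, -5.8097, -5.6180)

(-7.4588, -5.8097, -5.6180)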